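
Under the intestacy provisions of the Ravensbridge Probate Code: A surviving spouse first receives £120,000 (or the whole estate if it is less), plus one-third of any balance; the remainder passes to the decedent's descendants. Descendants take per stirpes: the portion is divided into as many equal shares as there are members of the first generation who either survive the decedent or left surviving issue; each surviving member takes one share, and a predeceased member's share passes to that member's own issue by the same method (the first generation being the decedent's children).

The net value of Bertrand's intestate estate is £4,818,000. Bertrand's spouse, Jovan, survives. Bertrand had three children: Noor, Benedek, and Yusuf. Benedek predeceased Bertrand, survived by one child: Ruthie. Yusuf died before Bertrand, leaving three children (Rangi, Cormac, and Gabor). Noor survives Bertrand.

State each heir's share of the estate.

Jovan first takes £120,000, leaving a balance of £4,698,000. Jovan then takes one-third of the balance (£1,566,000), for a total of £1,686,000. The remaining £3,132,000 passes to the descendants.
The descendants' portion (£3,132,000) is divided into 3 shares of £1,044,000: Noor takes £1,044,000; Benedek's £1,044,000 share passes to Benedek's issue; Yusuf's £1,044,000 share passes to Yusuf's issue.
Benedek's share (£1,044,000) passes entirely to Ruthie.
Yusuf's share (£1,044,000) is divided into 3 shares of £348,000: Rangi, Cormac, and Gabor each take £348,000.

Jovan: £1,686,000; Noor: £1,044,000; Ruthie: £1,044,000; Rangi: £348,000; Cormac: £348,000; Gabor: £348,000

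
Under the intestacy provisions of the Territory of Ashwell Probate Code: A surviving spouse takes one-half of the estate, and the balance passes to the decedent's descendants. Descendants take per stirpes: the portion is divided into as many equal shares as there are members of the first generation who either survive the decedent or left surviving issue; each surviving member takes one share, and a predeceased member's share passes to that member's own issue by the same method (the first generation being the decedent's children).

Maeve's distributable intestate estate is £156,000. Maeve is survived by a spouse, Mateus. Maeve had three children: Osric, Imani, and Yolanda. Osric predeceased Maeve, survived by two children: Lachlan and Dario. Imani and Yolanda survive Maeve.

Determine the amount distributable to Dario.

Mateus takes one-half of £156,000 = £78,000. The remaining £78,000 passes to the descendants.
The descendants' portion (£78,000) is divided into 3 shares of £26,000: Imani and Yolanda each take £26,000; Osric's £26,000 share passes to Osric's issue.
Osric's share (£26,000) is divided into 2 shares of £13,000: Lachlan and Dario each take £13,000.

Dario receives £13,000.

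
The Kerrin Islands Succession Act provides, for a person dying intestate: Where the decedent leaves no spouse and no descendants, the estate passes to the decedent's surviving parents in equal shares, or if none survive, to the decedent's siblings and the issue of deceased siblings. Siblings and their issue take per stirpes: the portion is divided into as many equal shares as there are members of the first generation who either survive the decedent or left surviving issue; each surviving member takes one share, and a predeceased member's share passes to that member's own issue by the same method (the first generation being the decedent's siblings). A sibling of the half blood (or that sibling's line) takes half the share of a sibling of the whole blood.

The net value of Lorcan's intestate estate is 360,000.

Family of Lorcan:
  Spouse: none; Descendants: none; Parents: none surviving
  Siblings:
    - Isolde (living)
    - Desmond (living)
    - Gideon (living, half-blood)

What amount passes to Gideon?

Gideon receives 72,000.

The entire 360,000 passes to the siblings and their issue.
Counting each half-blood sibling's line as half a unit, there are 5/2 units in 360,000, so one unit is 144,000. Whole-blood lines (Isolde and Desmond) take 144,000 each; half-blood lines (Gideon) take 72,000 each.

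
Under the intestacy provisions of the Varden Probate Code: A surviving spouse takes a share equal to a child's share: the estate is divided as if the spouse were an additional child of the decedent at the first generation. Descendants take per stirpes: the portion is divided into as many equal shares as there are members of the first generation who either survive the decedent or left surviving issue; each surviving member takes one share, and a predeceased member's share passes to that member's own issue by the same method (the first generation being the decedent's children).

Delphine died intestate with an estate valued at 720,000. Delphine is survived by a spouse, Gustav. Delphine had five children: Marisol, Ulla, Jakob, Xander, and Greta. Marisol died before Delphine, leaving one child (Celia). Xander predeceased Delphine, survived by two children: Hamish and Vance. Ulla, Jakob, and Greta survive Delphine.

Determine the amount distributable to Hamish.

The spouse counts as an additional share at the children's level, so there are 6 primary shares of 120,000. Gustav takes one such share (120,000).
The children's combined portion (600,000) is divided into 5 shares of 120,000: Ulla, Jakob, and Greta each take 120,000; Marisol's 120,000 share passes to Marisol's issue; Xander's 120,000 share passes to Xander's issue.
Marisol's share (120,000) passes entirely to Celia.
Xander's share (120,000) is divided into 2 shares of 60,000: Hamish and Vance each take 60,000.

Hamish receives 60,000.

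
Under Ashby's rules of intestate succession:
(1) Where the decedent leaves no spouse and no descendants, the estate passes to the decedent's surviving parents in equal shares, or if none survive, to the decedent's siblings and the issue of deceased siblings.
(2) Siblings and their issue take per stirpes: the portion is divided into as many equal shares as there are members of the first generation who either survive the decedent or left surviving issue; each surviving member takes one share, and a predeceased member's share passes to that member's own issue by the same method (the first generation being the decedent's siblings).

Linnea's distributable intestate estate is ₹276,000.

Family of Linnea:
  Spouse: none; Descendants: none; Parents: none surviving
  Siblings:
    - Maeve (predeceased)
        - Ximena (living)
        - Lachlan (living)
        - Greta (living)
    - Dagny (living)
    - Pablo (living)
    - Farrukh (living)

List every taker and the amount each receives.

The entire ₹276,000 passes to the siblings and their issue.
That amount (₹276,000) is divided into 4 shares of ₹69,000: Dagny, Pablo, and Farrukh each take ₹69,000; Maeve's ₹69,000 share passes to Maeve's issue.
Maeve's share (₹69,000) is divided into 3 shares of ₹23,000: Ximena, Lachlan, and Greta each take ₹23,000.

Ximena: ₹23,000; Lachlan: ₹23,000; Greta: ₹23,000; Dagny: ₹69,000; Pablo: ₹69,000; Farrukh: ₹69,000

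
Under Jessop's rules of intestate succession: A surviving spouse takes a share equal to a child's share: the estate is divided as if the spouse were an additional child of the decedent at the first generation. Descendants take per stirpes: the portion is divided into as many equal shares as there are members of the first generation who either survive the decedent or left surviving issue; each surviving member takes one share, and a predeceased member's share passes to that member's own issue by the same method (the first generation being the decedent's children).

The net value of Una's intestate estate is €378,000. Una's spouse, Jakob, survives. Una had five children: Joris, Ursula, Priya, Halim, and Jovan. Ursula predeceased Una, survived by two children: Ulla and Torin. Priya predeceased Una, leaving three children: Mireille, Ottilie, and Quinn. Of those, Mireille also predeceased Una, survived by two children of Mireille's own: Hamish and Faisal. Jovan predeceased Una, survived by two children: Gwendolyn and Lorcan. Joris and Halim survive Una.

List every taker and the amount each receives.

The spouse counts as an additional share at the children's level, so there are 6 primary shares of €63,000. Jakob takes one such share (€63,000).
The children's combined portion (€315,000) is divided into 5 shares of €63,000: Joris and Halim each take €63,000; Ursula's €63,000 share passes to Ursula's issue; Priya's €63,000 share passes to Priya's issue; Jovan's €63,000 share passes to Jovan's issue.
Ursula's share (€63,000) is divided into 2 shares of €31,500: Ulla and Torin each take €31,500.
Priya's share (€63,000) is divided into 3 shares of €21,000: Ottilie and Quinn each take €21,000; Mireille's €21,000 share passes to Mireille's issue.
Mireille's share (€21,000) is divided into 2 shares of €10,500: Hamish and Faisal each take €10,500.
Jovan's share (€63,000) is divided into 2 shares of €31,500: Gwendolyn and Lorcan each take €31,500.

Jakob: €63,000; Joris: €63,000; Ulla: €31,500; Torin: €31,500; Hamish: €10,500; Faisal: €10,500; Ottilie: €21,000; Quinn: €21,000; Halim: €63,000; Gwendolyn: €31,500; Lorcan: €31,500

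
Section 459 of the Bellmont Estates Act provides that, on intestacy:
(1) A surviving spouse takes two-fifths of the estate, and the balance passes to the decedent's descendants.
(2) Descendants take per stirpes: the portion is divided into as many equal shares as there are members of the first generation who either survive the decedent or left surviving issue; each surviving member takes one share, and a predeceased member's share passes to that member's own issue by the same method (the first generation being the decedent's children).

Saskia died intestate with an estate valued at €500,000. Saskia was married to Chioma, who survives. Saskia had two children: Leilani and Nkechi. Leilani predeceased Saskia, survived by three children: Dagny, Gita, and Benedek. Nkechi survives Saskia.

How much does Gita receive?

Chioma takes two-fifths of €500,000 = €200,000. The remaining €300,000 passes to the descendants.
The descendants' portion (€300,000) is divided into 2 shares of €150,000: Nkechi takes €150,000; Leilani's €150,000 share passes to Leilani's issue.
Leilani's share (€150,000) is divided into 3 shares of €50,000: Dagny, Gita, and Benedek each take €50,000.

Gita receives €50,000.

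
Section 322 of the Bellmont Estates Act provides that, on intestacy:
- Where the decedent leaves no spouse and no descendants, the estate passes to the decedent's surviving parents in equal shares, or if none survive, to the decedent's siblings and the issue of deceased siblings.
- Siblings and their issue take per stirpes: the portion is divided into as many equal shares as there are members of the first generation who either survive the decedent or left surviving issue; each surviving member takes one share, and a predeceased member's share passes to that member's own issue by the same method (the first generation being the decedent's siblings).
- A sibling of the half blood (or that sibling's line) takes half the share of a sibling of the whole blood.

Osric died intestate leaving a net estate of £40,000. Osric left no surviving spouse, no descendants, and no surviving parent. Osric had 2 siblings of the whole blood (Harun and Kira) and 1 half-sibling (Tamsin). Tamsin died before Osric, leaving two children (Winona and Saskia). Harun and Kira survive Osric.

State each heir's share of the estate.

The entire £40,000 passes to the siblings and their issue.
Counting each half-blood sibling's line as half a unit, there are 5/2 units in £40,000, so one unit is £16,000. Whole-blood lines (Harun and Kira) take £16,000 each; half-blood lines (Tamsin) take £8,000 each.
Tamsin's share (£8,000) is divided into 2 shares of £4,000: Winona and Saskia each take £4,000.

Harun: £16,000; Winona: £4,000; Saskia: £4,000; Kira: £16,000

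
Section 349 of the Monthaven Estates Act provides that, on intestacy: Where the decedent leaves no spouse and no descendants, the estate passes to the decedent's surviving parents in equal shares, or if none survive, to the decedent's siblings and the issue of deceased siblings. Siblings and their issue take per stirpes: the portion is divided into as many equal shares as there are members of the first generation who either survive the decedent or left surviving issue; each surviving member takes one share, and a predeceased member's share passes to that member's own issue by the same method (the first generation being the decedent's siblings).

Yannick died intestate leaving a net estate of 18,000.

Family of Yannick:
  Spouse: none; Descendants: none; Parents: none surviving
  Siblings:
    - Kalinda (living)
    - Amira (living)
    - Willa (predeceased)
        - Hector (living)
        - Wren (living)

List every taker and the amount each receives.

The entire 18,000 passes to the siblings and their issue.
That amount (18,000) is divided into 3 shares of 6,000: Kalinda and Amira each take 6,000; Willa's 6,000 share passes to Willa's issue.
Willa's share (6,000) is divided into 2 shares of 3,000: Hector and Wren each take 3,000.

Kalinda: 6,000; Amira: 6,000; Hector: 3,000; Wren: 3,000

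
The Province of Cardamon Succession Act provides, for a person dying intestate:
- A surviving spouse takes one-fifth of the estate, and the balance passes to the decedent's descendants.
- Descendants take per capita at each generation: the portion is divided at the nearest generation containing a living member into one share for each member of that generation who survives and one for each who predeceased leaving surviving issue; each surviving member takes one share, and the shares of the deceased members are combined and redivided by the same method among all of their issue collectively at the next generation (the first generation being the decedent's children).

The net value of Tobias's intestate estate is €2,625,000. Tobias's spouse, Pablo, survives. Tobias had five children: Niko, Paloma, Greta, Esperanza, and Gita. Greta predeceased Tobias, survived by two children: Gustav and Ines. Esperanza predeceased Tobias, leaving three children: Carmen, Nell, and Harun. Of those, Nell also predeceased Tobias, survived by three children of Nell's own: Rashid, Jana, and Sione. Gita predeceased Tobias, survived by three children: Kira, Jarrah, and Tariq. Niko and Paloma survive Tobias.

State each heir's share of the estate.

Pablo takes one-fifth of €2,625,000 = €525,000. The remaining €2,100,000 passes to the descendants.
The descendants' portion (€2,100,000) is divided at the children's generation into 5 shares of €420,000. Niko and Paloma each take €420,000. The 3 shares of the deceased (Greta, Esperanza, and Gita) are combined into a pool of €1,260,000.
That pool (€1,260,000) is divided at the grandchildren's generation into 8 shares of €157,500. Gustav, Ines, Carmen, Harun, Kira, Jarrah, and Tariq each take €157,500. The remaining share for the deceased Nell (€157,500) is carried to the next generation.
That pool (€157,500) is divided at the great-grandchildren's generation equally among Rashid, Jana, and Sione: €52,500 each.

Pablo: €525,000; Niko: €420,000; Paloma: €420,000; Gustav: €157,500; Ines: €157,500; Carmen: €157,500; Rashid: €52,500; Jana: €52,500; Sione: €52,500; Harun: €157,500; Kira: €157,500; Jarrah: €157,500; Tariq: €157,500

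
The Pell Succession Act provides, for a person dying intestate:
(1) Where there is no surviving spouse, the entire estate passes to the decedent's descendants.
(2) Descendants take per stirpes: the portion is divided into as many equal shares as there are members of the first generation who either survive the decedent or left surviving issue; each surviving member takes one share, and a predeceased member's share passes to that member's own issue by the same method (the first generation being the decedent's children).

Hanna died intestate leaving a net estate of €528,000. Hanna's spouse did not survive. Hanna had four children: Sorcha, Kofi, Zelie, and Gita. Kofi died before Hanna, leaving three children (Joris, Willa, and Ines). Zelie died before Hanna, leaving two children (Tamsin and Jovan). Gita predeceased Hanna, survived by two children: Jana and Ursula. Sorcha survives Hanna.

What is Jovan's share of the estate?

The entire €528,000 passes to the descendants.
That amount (€528,000) is divided into 4 shares of €132,000: Sorcha takes €132,000; Kofi's €132,000 share passes to Kofi's issue; Zelie's €132,000 share passes to Zelie's issue; Gita's €132,000 share passes to Gita's issue.
Kofi's share (€132,000) is divided into 3 shares of €44,000: Joris, Willa, and Ines each take €44,000.
Zelie's share (€132,000) is divided into 2 shares of €66,000: Tamsin and Jovan each take €66,000.
Gita's share (€132,000) is divided into 2 shares of €66,000: Jana and Ursula each take €66,000.

Jovan receives €66,000.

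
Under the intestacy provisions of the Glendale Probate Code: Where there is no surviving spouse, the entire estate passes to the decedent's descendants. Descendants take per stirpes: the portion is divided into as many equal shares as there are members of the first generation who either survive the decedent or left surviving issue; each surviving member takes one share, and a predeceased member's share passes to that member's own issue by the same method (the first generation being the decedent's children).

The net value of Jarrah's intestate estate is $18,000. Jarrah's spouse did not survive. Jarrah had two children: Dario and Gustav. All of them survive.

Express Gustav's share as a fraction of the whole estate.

The entire $18,000 passes to the descendants.
That amount ($18,000) is divided into 2 shares of $9,000: Dario and Gustav each take $9,000.

Gustav receives 1/2 of the estate.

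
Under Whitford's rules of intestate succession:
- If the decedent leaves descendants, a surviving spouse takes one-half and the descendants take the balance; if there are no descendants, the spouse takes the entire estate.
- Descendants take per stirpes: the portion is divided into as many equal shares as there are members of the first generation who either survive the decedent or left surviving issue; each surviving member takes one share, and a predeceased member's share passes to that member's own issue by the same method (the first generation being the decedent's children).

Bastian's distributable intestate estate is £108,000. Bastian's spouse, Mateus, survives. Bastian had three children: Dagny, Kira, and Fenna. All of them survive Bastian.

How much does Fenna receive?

Mateus takes one-half of £108,000 = £54,000. The remaining £54,000 passes to the descendants.
The descendants' portion (£54,000) is divided into 3 shares of £18,000: Dagny, Kira, and Fenna each take £18,000.

Fenna receives £18,000.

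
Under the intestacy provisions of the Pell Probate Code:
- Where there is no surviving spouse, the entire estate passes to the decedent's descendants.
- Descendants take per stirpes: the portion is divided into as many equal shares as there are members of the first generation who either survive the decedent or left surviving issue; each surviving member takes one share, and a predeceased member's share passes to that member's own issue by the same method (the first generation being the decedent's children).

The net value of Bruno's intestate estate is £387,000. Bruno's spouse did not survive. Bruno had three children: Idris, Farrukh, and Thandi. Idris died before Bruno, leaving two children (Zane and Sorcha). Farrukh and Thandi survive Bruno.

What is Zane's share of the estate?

Zane receives £64,500.

The entire £387,000 passes to the descendants.
That amount (£387,000) is divided into 3 shares of £129,000: Farrukh and Thandi each take £129,000; Idris's £129,000 share passes to Idris's issue.
Idris's share (£129,000) is divided into 2 shares of £64,500: Zane and Sorcha each take £64,500.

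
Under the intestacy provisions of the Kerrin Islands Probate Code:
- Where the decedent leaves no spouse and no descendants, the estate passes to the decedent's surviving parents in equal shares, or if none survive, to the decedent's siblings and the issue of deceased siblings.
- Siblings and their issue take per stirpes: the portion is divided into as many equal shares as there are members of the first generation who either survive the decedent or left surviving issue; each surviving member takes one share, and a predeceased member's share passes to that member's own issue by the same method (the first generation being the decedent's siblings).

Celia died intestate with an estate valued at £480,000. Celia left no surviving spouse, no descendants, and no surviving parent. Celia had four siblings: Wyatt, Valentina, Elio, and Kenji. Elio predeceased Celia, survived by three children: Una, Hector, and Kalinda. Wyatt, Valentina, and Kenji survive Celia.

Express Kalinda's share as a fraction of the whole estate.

The entire £480,000 passes to the siblings and their issue.
That amount (£480,000) is divided into 4 shares of £120,000: Wyatt, Valentina, and Kenji each take £120,000; Elio's £120,000 share passes to Elio's issue.
Elio's share (£120,000) is divided into 3 shares of £40,000: Una, Hector, and Kalinda each take £40,000.

Kalinda receives 1/12 of the estate.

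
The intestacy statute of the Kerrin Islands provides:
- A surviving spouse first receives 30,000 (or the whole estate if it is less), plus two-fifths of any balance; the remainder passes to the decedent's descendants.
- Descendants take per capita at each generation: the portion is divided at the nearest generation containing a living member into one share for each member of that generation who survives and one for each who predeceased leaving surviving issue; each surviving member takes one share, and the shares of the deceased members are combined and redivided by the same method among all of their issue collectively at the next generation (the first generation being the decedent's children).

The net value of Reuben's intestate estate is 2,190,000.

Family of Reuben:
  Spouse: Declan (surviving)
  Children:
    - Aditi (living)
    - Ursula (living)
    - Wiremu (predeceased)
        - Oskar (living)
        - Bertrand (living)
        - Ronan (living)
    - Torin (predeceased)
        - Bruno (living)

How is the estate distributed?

Declan first takes 30,000, leaving a balance of 2,160,000. Declan then takes two-fifths of the balance (864,000), for a total of 894,000. The remaining 1,296,000 passes to the descendants.
The descendants' portion (1,296,000) is divided at the children's generation into 4 shares of 324,000. Aditi and Ursula each take 324,000. The 2 shares of the deceased (Wiremu and Torin) are combined into a pool of 648,000.
That pool (648,000) is divided at the grandchildren's generation equally among Oskar, Bertrand, Ronan, and Bruno: 162,000 each.

Declan: 894,000; Aditi: 324,000; Ursula: 324,000; Oskar: 162,000; Bertrand: 162,000; Ronan: 162,000; Bruno: 162,000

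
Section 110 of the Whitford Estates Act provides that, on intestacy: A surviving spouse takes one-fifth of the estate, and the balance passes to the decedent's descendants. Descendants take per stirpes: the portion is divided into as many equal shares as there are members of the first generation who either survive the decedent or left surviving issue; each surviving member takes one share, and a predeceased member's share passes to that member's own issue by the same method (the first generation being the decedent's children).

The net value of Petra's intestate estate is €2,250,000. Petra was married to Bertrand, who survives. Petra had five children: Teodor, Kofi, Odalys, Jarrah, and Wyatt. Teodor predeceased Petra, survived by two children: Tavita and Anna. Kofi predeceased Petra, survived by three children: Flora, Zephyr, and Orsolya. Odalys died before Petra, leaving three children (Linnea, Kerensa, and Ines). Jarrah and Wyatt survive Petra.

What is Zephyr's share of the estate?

Zephyr receives €120,000.

Bertrand takes one-fifth of €2,250,000 = €450,000. The remaining €1,800,000 passes to the descendants.
The descendants' portion (€1,800,000) is divided into 5 shares of €360,000: Jarrah and Wyatt each take €360,000; Teodor's €360,000 share passes to Teodor's issue; Kofi's €360,000 share passes to Kofi's issue; Odalys's €360,000 share passes to Odalys's issue.
Teodor's share (€360,000) is divided into 2 shares of €180,000: Tavita and Anna each take €180,000.
Kofi's share (€360,000) is divided into 3 shares of €120,000: Flora, Zephyr, and Orsolya each take €120,000.
Odalys's share (€360,000) is divided into 3 shares of €120,000: Linnea, Kerensa, and Ines each take €120,000.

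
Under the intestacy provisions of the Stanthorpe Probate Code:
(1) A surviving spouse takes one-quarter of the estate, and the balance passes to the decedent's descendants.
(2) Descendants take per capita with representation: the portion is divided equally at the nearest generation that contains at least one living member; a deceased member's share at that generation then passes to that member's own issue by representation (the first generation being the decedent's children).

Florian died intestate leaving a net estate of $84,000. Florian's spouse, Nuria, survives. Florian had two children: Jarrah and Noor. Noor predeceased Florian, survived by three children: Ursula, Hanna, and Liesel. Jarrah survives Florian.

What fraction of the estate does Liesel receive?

Liesel receives 1/8 of the estate.

Nuria takes one-quarter of $84,000 = $21,000. The remaining $63,000 passes to the descendants.
The descendants' portion ($63,000) is divided into 2 shares of $31,500: Jarrah takes $31,500; Noor's $31,500 share passes to Noor's issue.
Noor's share ($31,500) is divided into 3 shares of $10,500: Ursula, Hanna, and Liesel each take $10,500.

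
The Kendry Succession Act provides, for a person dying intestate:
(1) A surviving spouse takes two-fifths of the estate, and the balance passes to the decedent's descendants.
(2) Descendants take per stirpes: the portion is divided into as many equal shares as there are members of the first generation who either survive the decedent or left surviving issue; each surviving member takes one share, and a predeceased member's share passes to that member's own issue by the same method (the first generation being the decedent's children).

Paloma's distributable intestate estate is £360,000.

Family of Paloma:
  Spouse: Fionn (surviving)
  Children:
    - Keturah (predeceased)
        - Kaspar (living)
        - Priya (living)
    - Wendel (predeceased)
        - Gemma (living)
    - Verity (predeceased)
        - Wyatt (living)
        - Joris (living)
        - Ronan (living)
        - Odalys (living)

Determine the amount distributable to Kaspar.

Kaspar receives £36,000.

Fionn takes two-fifths of £360,000 = £144,000. The remaining £216,000 passes to the descendants.
The descendants' portion (£216,000) is divided into 3 shares of £72,000: Keturah's £72,000 share passes to Keturah's issue; Wendel's £72,000 share passes to Wendel's issue; Verity's £72,000 share passes to Verity's issue.
Keturah's share (£72,000) is divided into 2 shares of £36,000: Kaspar and Priya each take £36,000.
Wendel's share (£72,000) passes entirely to Gemma.
Verity's share (£72,000) is divided into 4 shares of £18,000: Wyatt, Joris, Ronan, and Odalys each take £18,000.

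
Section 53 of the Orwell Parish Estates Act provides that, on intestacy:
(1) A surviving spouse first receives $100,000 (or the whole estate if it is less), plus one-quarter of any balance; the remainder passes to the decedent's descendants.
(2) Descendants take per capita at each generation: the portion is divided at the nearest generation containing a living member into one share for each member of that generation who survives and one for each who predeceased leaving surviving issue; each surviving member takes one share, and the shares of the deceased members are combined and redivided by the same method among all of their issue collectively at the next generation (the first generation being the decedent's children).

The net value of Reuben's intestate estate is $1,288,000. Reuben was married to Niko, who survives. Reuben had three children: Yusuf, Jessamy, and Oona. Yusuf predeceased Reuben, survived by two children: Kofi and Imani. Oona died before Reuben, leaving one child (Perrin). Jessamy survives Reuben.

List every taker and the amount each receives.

Niko first takes $100,000, leaving a balance of $1,188,000. Niko then takes one-quarter of the balance ($297,000), for a total of $397,000. The remaining $891,000 passes to the descendants.
The descendants' portion ($891,000) is divided at the children's generation into 3 shares of $297,000. Jessamy takes $297,000. The 2 shares of the deceased (Yusuf and Oona) are combined into a pool of $594,000.
That pool ($594,000) is divided at the grandchildren's generation equally among Kofi, Imani, and Perrin: $198,000 each.

Niko: $397,000; Kofi: $198,000; Imani: $198,000; Jessamy: $297,000; Perrin: $198,000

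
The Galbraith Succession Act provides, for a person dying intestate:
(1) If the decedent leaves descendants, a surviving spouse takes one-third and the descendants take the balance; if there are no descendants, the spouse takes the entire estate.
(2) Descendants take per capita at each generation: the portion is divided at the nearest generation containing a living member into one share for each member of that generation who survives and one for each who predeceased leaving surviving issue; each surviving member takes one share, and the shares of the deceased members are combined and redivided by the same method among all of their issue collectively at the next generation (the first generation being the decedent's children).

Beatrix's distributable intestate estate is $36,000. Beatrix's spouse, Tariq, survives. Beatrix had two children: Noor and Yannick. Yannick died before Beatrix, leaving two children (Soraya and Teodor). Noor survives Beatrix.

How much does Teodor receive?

Tariq takes one-third of $36,000 = $12,000. The remaining $24,000 passes to the descendants.
The descendants' portion ($24,000) is divided at the children's generation into 2 shares of $12,000. Noor takes $12,000. The remaining share for the deceased Yannick ($12,000) is carried to the next generation.
That pool ($12,000) is divided at the grandchildren's generation equally among Soraya and Teodor: $6,000 each.

Teodor receives $6,000.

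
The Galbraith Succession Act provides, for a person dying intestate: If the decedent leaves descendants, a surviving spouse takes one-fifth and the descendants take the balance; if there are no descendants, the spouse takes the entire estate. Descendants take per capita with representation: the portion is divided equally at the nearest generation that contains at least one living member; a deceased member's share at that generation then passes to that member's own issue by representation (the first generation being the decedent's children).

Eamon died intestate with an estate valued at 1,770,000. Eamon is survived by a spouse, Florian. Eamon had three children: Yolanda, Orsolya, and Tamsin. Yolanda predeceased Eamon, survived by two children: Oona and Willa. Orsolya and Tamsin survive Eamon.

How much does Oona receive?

Florian takes one-fifth of 1,770,000 = 354,000. The remaining 1,416,000 passes to the descendants.
The descendants' portion (1,416,000) is divided into 3 shares of 472,000: Orsolya and Tamsin each take 472,000; Yolanda's 472,000 share passes to Yolanda's issue.
Yolanda's share (472,000) is divided into 2 shares of 236,000: Oona and Willa each take 236,000.

Oona receives 236,000.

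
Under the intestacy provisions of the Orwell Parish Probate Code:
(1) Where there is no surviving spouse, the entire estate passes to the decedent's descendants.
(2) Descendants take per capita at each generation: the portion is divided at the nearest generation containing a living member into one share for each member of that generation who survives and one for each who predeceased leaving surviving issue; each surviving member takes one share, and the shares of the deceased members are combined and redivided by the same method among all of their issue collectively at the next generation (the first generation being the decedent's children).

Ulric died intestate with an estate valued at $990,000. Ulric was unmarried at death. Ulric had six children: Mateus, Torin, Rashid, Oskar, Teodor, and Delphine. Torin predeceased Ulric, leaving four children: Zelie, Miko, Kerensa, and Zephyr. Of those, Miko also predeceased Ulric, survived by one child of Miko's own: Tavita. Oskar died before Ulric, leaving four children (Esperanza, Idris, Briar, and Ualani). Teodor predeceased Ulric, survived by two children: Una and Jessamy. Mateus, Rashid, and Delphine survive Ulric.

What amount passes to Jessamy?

Jessamy receives $49,500.

The entire $990,000 passes to the descendants.
That amount ($990,000) is divided at the children's generation into 6 shares of $165,000. Mateus, Rashid, and Delphine each take $165,000. The 3 shares of the deceased (Torin, Oskar, and Teodor) are combined into a pool of $495,000.
That pool ($495,000) is divided at the grandchildren's generation into 10 shares of $49,500. Zelie, Kerensa, Zephyr, Esperanza, Idris, Briar, Ualani, Una, and Jessamy each take $49,500. The remaining share for the deceased Miko ($49,500) is carried to the next generation.
That pool ($49,500) passes entirely to Tavita, the sole taker at the great-grandchildren's generation.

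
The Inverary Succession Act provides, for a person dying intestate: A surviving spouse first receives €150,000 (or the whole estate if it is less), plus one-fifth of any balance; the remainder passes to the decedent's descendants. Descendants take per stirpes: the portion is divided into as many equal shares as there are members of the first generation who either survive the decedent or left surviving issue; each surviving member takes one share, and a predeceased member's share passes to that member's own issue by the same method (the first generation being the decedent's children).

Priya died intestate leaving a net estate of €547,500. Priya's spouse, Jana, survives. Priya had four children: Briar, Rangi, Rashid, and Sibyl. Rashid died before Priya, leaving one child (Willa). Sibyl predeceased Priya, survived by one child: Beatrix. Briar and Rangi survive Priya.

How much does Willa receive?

Willa receives €79,500.

Jana first takes €150,000, leaving a balance of €397,500. Jana then takes one-fifth of the balance (€79,500), for a total of €229,500. The remaining €318,000 passes to the descendants.
The descendants' portion (€318,000) is divided into 4 shares of €79,500: Briar and Rangi each take €79,500; Rashid's €79,500 share passes to Rashid's issue; Sibyl's €79,500 share passes to Sibyl's issue.
Rashid's share (€79,500) passes entirely to Willa.
Sibyl's share (€79,500) passes entirely to Beatrix.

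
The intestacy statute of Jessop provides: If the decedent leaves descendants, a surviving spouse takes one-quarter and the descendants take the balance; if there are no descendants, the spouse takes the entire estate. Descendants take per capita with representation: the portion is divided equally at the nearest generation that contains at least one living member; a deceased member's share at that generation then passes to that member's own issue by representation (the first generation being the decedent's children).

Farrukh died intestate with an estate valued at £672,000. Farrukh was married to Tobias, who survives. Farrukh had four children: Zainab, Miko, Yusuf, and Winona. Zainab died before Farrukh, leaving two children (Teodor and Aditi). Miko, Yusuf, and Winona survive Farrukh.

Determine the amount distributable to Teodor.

Tobias takes one-quarter of £672,000 = £168,000. The remaining £504,000 passes to the descendants.
The descendants' portion (£504,000) is divided into 4 shares of £126,000: Miko, Yusuf, and Winona each take £126,000; Zainab's £126,000 share passes to Zainab's issue.
Zainab's share (£126,000) is divided into 2 shares of £63,000: Teodor and Aditi each take £63,000.

Teodor receives £63,000.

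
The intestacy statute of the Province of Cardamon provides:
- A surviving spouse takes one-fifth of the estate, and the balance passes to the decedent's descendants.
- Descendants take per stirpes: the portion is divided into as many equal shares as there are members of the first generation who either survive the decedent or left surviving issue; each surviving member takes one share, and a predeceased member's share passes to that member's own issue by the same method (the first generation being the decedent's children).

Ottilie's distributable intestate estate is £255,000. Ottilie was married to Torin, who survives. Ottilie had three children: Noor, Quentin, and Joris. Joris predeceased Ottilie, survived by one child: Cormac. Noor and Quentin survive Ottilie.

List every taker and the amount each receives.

Torin: £51,000; Noor: £68,000; Quentin: £68,000; Cormac: £68,000

Torin takes one-fifth of £255,000 = £51,000. The remaining £204,000 passes to the descendants.
The descendants' portion (£204,000) is divided into 3 shares of £68,000: Noor and Quentin each take £68,000; Joris's £68,000 share passes to Joris's issue.
Joris's share (£68,000) passes entirely to Cormac.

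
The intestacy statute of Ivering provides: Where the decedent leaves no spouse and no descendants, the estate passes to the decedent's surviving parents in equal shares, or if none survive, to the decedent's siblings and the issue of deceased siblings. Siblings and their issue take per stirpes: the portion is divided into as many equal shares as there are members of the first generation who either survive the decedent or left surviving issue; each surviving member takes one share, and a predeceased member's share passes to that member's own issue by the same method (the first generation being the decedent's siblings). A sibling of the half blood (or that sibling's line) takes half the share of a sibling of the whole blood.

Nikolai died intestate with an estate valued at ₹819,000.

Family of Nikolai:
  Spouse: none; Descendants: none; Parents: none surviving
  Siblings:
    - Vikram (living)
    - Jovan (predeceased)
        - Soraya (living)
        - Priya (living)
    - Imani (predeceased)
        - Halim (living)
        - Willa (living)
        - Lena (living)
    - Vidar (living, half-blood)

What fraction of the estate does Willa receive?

The entire ₹819,000 passes to the siblings and their issue.
Counting each half-blood sibling's line as half a unit, there are 7/2 units in ₹819,000, so one unit is ₹234,000. Whole-blood lines (Vikram, Jovan, and Imani) take ₹234,000 each; half-blood lines (Vidar) take ₹117,000 each.
Jovan's share (₹234,000) is divided into 2 shares of ₹117,000: Soraya and Priya each take ₹117,000.
Imani's share (₹234,000) is divided into 3 shares of ₹78,000: Halim, Willa, and Lena each take ₹78,000.

Willa receives 2/21 of the estate.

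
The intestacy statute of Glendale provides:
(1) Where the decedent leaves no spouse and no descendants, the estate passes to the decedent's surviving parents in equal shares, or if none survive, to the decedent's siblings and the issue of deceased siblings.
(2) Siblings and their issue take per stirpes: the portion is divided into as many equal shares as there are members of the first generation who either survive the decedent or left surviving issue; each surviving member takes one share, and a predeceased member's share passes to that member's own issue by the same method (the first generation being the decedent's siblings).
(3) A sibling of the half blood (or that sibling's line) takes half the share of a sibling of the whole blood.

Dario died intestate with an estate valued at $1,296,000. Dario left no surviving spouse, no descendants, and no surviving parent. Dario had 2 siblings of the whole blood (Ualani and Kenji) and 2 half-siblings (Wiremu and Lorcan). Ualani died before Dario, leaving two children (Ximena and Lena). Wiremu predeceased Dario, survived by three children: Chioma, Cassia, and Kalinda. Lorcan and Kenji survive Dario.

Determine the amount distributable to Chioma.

The entire $1,296,000 passes to the siblings and their issue.
Counting each half-blood sibling's line as half a unit, there are 3 units in $1,296,000, so one unit is $432,000. Whole-blood lines (Ualani and Kenji) take $432,000 each; half-blood lines (Wiremu and Lorcan) take $216,000 each.
Ualani's share ($432,000) is divided into 2 shares of $216,000: Ximena and Lena each take $216,000.
Wiremu's share ($216,000) is divided into 3 shares of $72,000: Chioma, Cassia, and Kalinda each take $72,000.

Chioma receives $72,000.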